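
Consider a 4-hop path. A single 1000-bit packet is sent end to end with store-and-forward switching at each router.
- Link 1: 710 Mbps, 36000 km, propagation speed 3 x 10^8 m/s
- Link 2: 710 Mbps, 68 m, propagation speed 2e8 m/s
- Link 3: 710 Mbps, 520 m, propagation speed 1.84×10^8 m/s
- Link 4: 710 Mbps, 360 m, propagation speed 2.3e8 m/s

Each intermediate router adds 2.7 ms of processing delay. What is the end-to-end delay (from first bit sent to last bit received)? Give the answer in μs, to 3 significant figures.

Transmission delay per hop = L/R = 1000/710000000 = 1.40845 μs; 4 hops → 5.6338 μs.
Propagation delays (d/s per hop): 120000, 0.34, 2.82609, 1.56522 μs; sum = 120005 μs.
Processing at 3 router(s): 3 × 2.7 ms = 8100 μs.
End-to-end = 128000 μs.

128000 μs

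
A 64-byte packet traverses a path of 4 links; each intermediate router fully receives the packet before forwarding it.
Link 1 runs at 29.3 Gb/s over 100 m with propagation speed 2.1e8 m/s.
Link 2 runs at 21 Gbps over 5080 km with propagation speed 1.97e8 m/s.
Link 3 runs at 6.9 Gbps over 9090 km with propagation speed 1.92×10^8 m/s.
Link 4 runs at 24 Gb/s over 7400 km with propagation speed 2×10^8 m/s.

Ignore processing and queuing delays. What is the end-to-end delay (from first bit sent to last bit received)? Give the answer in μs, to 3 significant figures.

L = 64 × 8 = 512 bits.
Transmission delays (L/R per hop): 0.0174744, 0.024381, 0.0742029, 0.0213333 μs; sum = 0.137392 μs.
Propagation delays (d/s per hop): 0.47619, 25786.8, 47343.8, 37000 μs; sum = 110131 μs.
End-to-end = 110000 μs.

110000 μs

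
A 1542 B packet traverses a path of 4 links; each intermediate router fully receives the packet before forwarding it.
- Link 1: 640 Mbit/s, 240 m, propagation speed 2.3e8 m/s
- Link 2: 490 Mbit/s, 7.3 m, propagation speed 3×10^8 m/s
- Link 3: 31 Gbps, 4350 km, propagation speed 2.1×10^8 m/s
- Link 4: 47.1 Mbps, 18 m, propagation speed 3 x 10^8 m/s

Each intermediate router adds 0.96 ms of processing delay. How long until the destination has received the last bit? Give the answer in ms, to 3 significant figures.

L = 1542 × 8 = 12336 bits.
Transmission delays (L/R per hop): 0.019275, 0.0251755, 0.000397935, 0.261911 ms; sum = 0.306759 ms.
Propagation delays (d/s per hop): 0.00104348, 2.43333e-05, 20.7143, 6e-05 ms; sum = 20.7154 ms.
Processing at 3 router(s): 3 × 0.96 ms = 2.88 ms.
End-to-end = 23.9 ms.

23.9 ms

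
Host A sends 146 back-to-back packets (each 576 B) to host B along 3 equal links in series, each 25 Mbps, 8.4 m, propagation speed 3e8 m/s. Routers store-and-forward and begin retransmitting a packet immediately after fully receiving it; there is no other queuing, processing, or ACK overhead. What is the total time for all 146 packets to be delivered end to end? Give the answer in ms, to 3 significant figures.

27.3 ms

Per-hop transmission t_tx = L/R = 4608/25000000 = 0.18432 ms.
Per-hop propagation t_prop = 8.4/300000000 = 2.8e-05 ms.
Pipeline fill: first packet needs 3·t_tx to clear all hops; remaining 145 packets each add one t_tx.
Total = (3+146-1)·t_tx + 3·t_prop = 148·0.18432 + 3·2.8e-05 = 27.3 ms.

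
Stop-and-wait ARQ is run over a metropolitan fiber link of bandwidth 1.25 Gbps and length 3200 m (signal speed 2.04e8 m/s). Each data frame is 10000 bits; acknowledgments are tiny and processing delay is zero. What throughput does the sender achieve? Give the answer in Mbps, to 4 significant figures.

t_tx = L/R = 10000/1250000000 = 8e-06 s.
t_prop = 3200/204000000 = 1.56863e-05 s; RTT = 3.13725e-05 s.
Cycle = t_tx + RTT = 3.93725e-05 s.
Throughput = L / cycle = 10000 / 3.93725e-05 = 254.0 Mbps.

254.0 Mbps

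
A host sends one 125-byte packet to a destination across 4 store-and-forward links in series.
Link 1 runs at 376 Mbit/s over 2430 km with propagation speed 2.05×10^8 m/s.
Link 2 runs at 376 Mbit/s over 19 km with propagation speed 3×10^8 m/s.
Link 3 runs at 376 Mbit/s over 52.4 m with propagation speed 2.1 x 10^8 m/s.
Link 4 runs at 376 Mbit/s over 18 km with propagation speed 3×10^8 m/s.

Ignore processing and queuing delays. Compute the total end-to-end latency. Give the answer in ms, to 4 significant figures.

L = 125 × 8 = 1000 bits.
Transmission delay per hop = L/R = 1000/376000000 = 0.00265957 ms; 4 hops → 0.0106383 ms.
Propagation delays (d/s per hop): 11.8537, 0.0633333, 0.000249524, 0.06 ms; sum = 11.9772 ms.
End-to-end = 11.99 ms.

11.99 ms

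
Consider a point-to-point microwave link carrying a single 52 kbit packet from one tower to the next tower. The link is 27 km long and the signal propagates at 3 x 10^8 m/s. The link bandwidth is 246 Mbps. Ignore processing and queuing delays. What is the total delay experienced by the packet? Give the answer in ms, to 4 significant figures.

L = 52000 bits.
Transmission delay = L/R = 52000 / 246000000 = 0.211382 ms.
Propagation delay = d/s = 27000 m / 300000000 m/s = 0.09 ms.
Total = 0.3014 ms.

0.3014 ms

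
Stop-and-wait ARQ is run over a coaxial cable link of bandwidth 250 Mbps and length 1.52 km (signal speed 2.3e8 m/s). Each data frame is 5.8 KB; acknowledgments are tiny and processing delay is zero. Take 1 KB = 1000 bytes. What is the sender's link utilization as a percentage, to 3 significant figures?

93.4 %

t_tx = L/R = 46400/250000000 = 0.0001856 s.
t_prop = 1520/2.3e+08 = 6.6087e-06 s; RTT = 1.32174e-05 s.
Cycle = t_tx + RTT = 0.000198817 s.
Utilization = t_tx / cycle = 0.0001856/0.000198817 = 93.4 %.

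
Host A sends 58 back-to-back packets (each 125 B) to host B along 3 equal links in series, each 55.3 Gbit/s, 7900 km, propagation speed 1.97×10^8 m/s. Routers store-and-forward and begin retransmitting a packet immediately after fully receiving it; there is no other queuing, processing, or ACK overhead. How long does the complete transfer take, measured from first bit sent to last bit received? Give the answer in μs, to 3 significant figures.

Per-hop transmission t_tx = L/R = 1000/55300000000 = 0.0180832 μs.
Per-hop propagation t_prop = 7900000/197000000 = 40101.5 μs.
Pipeline fill: first packet needs 3·t_tx to clear all hops; remaining 57 packets each add one t_tx.
Total = (3+58-1)·t_tx + 3·t_prop = 60·0.0180832 + 3·40101.5 = 120000 μs.

120000 μs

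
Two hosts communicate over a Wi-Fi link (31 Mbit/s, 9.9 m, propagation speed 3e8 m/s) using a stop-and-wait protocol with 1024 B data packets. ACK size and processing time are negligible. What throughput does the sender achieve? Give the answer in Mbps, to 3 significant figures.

t_tx = L/R = 8192/31000000 = 0.000264258 s.
t_prop = 9.9/300000000 = 3.3e-08 s; RTT = 6.6e-08 s.
Cycle = t_tx + RTT = 0.000264324 s.
Throughput = L / cycle = 8192 / 0.000264324 = 31.0 Mbps.

31.0 Mbps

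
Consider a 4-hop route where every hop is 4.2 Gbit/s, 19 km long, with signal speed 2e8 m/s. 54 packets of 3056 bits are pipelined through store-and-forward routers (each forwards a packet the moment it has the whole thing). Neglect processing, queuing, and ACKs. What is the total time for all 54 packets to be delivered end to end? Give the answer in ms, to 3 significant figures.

Per-hop transmission t_tx = L/R = 3056/4200000000 = 0.000727619 ms.
Per-hop propagation t_prop = 19000/200000000 = 0.095 ms.
Pipeline fill: first packet needs 4·t_tx to clear all hops; remaining 53 packets each add one t_tx.
Total = (4+54-1)·t_tx + 4·t_prop = 57·0.000727619 + 4·0.095 = 0.421 ms.

0.421 ms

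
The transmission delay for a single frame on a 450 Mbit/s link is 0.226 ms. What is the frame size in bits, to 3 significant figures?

L = R × t_tx = 450000000 b/s × 0.000226 s = 101700 bits.

102000 bits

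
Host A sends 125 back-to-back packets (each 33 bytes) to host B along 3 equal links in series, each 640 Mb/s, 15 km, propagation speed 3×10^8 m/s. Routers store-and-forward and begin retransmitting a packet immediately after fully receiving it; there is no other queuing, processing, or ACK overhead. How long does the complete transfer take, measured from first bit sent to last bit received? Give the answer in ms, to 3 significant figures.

Per-hop transmission t_tx = L/R = 264/640000000 = 0.0004125 ms.
Per-hop propagation t_prop = 15000/300000000 = 0.05 ms.
Pipeline fill: first packet needs 3·t_tx to clear all hops; remaining 124 packets each add one t_tx.
Total = (3+125-1)·t_tx + 3·t_prop = 127·0.0004125 + 3·0.05 = 0.202 ms.

0.202 ms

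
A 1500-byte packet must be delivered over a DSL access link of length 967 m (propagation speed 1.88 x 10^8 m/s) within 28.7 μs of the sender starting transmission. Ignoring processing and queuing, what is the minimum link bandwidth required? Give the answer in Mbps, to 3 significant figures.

L = 12000 bits.
Propagation delay = 967 / 188000000 = 5.14362 μs.
Transmission budget = 28.7 − 5.14362 = 23.5564 μs.
R ≥ L / t_tx = 12000 bits / 2.35564e-05 s = 509 Mbps.

509 Mbps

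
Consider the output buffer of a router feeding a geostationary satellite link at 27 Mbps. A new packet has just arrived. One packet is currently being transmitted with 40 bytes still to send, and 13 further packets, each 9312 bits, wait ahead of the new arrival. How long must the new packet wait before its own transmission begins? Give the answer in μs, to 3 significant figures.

4500 μs

Each queued packet: L/R = 9312/27000000 = 344.889 μs.
13 queued → 4483.56 μs.
Plus remaining 320 bits of current packet: 11.8519 μs.
Queuing delay = 4500 μs.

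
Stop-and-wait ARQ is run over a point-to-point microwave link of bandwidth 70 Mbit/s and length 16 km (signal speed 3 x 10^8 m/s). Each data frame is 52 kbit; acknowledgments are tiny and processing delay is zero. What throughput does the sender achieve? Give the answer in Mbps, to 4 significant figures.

61.21 Mbps

t_tx = L/R = 52000/70000000 = 0.000742857 s.
t_prop = 16000/300000000 = 5.33333e-05 s; RTT = 0.000106667 s.
Cycle = t_tx + RTT = 0.000849524 s.
Throughput = L / cycle = 52000 / 0.000849524 = 61.21 Mbps.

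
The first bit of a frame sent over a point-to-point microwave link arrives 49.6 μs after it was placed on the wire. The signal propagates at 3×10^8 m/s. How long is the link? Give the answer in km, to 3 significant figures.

d = s × t_prop = 300000000 × 4.96e-05 = 14.9 km.

14.9 km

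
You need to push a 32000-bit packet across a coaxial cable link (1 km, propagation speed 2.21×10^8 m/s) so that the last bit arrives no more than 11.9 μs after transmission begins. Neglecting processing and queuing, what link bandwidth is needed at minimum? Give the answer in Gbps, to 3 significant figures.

4.34 Gbps

Propagation delay = 1000 / 221000000 = 4.52489 μs.
Transmission budget = 11.9 − 4.52489 = 7.37511 μs.
R ≥ L / t_tx = 32000 bits / 7.37511e-06 s = 4.34 Gbps.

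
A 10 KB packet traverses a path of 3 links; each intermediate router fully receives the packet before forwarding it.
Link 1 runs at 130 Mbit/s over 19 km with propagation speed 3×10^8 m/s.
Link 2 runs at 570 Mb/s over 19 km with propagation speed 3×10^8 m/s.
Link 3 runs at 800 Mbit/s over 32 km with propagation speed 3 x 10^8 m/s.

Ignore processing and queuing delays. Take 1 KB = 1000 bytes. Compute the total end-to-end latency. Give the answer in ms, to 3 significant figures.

L = 80000 bits.
Transmission delays (L/R per hop): 0.615385, 0.140351, 0.1 ms; sum = 0.855735 ms.
Propagation delays (d/s per hop): 0.0633333, 0.0633333, 0.106667 ms; sum = 0.233333 ms.
End-to-end = 1.09 ms.

1.09 ms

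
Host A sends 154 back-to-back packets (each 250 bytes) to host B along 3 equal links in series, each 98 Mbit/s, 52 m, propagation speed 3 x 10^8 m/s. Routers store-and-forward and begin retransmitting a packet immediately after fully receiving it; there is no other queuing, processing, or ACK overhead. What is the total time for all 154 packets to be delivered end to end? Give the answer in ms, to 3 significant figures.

3.18 ms

Per-hop transmission t_tx = L/R = 2000/98000000 = 0.0204082 ms.
Per-hop propagation t_prop = 52/300000000 = 0.000173333 ms.
Pipeline fill: first packet needs 3·t_tx to clear all hops; remaining 153 packets each add one t_tx.
Total = (3+154-1)·t_tx + 3·t_prop = 156·0.0204082 + 3·0.000173333 = 3.18 ms.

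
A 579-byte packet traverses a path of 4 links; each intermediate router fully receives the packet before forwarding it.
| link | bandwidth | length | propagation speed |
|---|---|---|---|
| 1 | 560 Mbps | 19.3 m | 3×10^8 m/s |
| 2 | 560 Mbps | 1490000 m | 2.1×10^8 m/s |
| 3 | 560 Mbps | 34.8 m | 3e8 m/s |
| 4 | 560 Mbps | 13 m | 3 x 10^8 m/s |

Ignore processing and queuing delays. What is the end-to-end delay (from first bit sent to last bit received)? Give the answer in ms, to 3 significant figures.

L = 579 × 8 = 4632 bits.
Transmission delay per hop = L/R = 4632/560000000 = 0.00827143 ms; 4 hops → 0.0330857 ms.
Propagation delays (d/s per hop): 6.43333e-05, 7.09524, 0.000116, 4.33333e-05 ms; sum = 7.09546 ms.
End-to-end = 7.13 ms.

7.13 ms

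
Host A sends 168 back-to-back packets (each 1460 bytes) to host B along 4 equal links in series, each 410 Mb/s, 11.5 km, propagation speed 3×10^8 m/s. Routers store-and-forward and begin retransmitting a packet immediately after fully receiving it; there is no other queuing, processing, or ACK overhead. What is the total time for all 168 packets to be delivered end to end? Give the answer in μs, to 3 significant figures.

Per-hop transmission t_tx = L/R = 11680/410000000 = 28.4878 μs.
Per-hop propagation t_prop = 11500/300000000 = 38.3333 μs.
Pipeline fill: first packet needs 4·t_tx to clear all hops; remaining 167 packets each add one t_tx.
Total = (4+168-1)·t_tx + 4·t_prop = 171·28.4878 + 4·38.3333 = 5020 μs.

5020 μs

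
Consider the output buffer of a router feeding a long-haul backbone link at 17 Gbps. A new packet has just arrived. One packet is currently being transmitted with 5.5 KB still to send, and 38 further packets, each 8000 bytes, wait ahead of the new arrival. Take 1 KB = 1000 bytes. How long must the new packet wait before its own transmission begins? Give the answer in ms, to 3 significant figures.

Each queued packet: L/R = 64000/17000000000 = 0.00376471 ms.
38 queued → 0.143059 ms.
Plus remaining 44000 bits of current packet: 0.00258824 ms.
Queuing delay = 0.146 ms.

0.146 ms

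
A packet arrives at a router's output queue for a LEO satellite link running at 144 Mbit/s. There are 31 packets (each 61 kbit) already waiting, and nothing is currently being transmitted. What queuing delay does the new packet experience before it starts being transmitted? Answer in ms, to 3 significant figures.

Each queued packet: L/R = 61000/144000000 = 0.423611 ms.
31 queued → 13.1319 ms.
Queuing delay = 13.1 ms.

13.1 ms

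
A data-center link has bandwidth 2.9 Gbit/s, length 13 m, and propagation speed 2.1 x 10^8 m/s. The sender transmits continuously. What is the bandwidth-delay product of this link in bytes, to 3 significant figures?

22.4 bytes

Propagation delay = 13 / 210000000 = 6.19048e-08 s.
BDP = R × t_prop = 2900000000 × 6.19048e-08 = 179.524 bits.
In bytes: 179.524/8 = 22.4 bytes.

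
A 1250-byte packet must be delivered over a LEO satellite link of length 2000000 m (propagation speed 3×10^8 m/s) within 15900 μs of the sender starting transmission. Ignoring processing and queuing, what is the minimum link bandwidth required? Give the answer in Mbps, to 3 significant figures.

1.08 Mbps

L = 10000 bits.
Propagation delay = 2000000 / 300000000 = 6666.67 μs.
Transmission budget = 15900 − 6666.67 = 9233.33 μs.
R ≥ L / t_tx = 10000 bits / 0.00923333 s = 1.08 Mbps.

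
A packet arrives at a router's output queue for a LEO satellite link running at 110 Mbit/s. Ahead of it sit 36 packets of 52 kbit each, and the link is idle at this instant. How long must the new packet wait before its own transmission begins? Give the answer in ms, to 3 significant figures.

Each queued packet: L/R = 52000/110000000 = 0.472727 ms.
36 queued → 17.0182 ms.
Queuing delay = 17.0 ms.

17.0 ms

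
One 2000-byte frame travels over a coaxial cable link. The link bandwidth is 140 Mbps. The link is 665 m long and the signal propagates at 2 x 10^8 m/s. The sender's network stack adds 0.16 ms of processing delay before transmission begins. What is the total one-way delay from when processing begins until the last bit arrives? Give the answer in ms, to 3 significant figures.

0.278 ms

L = 2000 × 8 = 16000 bits.
Transmission delay = L/R = 16000 / 140000000 = 0.114286 ms.
Propagation delay = d/s = 665 m / 200000000 m/s = 0.003325 ms.
Plus processing delay 0.16 ms = 0.16 ms.
Total = 0.278 ms.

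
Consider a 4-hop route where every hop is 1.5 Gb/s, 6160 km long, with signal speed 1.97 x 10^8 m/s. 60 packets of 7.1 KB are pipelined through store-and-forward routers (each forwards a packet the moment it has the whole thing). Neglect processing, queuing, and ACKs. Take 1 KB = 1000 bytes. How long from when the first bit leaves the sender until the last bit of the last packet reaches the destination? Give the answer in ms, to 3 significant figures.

127 ms

Per-hop transmission t_tx = L/R = 56800/1500000000 = 0.0378667 ms.
Per-hop propagation t_prop = 6160000/197000000 = 31.269 ms.
Pipeline fill: first packet needs 4·t_tx to clear all hops; remaining 59 packets each add one t_tx.
Total = (4+60-1)·t_tx + 4·t_prop = 63·0.0378667 + 4·31.269 = 127 ms.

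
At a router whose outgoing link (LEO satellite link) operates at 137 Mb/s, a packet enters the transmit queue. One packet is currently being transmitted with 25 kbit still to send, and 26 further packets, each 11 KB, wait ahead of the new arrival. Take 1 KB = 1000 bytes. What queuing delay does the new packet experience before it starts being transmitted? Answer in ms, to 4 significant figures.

16.88 ms

Each queued packet: L/R = 88000/137000000 = 0.642336 ms.
26 queued → 16.7007 ms.
Plus remaining 25000 bits of current packet: 0.182482 ms.
Queuing delay = 16.88 ms.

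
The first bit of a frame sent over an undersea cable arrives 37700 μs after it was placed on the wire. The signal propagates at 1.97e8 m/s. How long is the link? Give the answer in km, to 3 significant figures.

d = s × t_prop = 197000000 × 0.0377 = 7430 km.

7430 km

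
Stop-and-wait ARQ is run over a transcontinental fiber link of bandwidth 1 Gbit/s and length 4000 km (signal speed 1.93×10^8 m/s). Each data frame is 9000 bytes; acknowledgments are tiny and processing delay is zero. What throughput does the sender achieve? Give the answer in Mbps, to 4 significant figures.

t_tx = L/R = 72000/1000000000 = 7.2e-05 s.
t_prop = 4000000/193000000 = 0.0207254 s; RTT = 0.0414508 s.
Cycle = t_tx + RTT = 0.0415228 s.
Throughput = L / cycle = 72000 / 0.0415228 = 1.734 Mbps.

1.734 Mbps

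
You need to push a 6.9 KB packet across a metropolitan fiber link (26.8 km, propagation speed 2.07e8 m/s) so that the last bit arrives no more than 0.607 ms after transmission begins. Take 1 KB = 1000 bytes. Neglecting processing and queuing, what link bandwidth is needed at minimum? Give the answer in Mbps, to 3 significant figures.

116 Mbps

L = 55200 bits.
Propagation delay = 26800 / 2.07e+08 = 0.129469 ms.
Transmission budget = 0.607 − 0.129469 = 0.477531 ms.
R ≥ L / t_tx = 55200 bits / 0.000477531 s = 116 Mbps.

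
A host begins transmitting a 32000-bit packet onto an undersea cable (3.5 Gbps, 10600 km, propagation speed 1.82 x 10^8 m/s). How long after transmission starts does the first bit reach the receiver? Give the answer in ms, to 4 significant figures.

First bit experiences only propagation delay: d/s = 10600000/182000000 = 58.24 ms.

58.24 ms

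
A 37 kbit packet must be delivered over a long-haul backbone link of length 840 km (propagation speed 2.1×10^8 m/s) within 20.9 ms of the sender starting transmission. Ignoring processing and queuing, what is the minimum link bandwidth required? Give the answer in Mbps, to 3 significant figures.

2.19 Mbps

Propagation delay = 840000 / 210000000 = 4 ms.
Transmission budget = 20.9 − 4 = 16.9 ms.
R ≥ L / t_tx = 37000 bits / 0.0169 s = 2.19 Mbps.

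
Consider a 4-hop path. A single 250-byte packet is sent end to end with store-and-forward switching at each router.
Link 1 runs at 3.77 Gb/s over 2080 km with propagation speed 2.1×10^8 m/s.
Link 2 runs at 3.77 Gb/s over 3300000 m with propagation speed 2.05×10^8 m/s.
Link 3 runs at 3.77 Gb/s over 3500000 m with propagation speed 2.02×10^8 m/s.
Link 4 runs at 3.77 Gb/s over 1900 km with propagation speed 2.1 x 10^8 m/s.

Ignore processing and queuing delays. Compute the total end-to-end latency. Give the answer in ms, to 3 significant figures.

52.4 ms

L = 250 × 8 = 2000 bits.
Transmission delay per hop = L/R = 2000/3770000000 = 0.000530504 ms; 4 hops → 0.00212202 ms.
Propagation delays (d/s per hop): 9.90476, 16.0976, 17.3267, 9.04762 ms; sum = 52.3767 ms.
End-to-end = 52.4 ms.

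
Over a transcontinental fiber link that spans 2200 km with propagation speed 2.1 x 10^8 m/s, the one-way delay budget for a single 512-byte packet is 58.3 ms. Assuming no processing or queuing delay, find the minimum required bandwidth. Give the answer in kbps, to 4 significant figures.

85.65 kbps

L = 4096 bits.
Propagation delay = 2200000 / 210000000 = 10.4762 ms.
Transmission budget = 58.3 − 10.4762 = 47.8238 ms.
R ≥ L / t_tx = 4096 bits / 0.0478238 s = 85.65 kbps.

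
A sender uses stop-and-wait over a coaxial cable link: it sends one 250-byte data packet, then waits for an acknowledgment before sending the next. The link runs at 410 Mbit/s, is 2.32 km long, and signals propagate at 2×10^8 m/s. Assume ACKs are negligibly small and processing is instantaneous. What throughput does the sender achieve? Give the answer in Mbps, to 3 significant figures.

71.2 Mbps

t_tx = L/R = 2000/410000000 = 4.87805e-06 s.
t_prop = 2320/200000000 = 1.16e-05 s; RTT = 2.32e-05 s.
Cycle = t_tx + RTT = 2.8078e-05 s.
Throughput = L / cycle = 2000 / 2.8078e-05 = 71.2 Mbps.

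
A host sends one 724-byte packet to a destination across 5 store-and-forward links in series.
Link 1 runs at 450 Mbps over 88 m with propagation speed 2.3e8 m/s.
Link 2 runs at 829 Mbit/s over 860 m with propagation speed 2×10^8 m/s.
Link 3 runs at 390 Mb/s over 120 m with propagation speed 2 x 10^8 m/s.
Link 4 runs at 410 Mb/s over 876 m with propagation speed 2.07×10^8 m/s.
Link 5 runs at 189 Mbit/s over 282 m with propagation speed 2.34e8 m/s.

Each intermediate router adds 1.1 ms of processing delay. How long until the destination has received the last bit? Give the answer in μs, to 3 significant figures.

L = 724 × 8 = 5792 bits.
Transmission delays (L/R per hop): 12.8711, 6.98673, 14.8513, 14.1268, 30.6455 μs; sum = 79.4815 μs.
Propagation delays (d/s per hop): 0.382609, 4.3, 0.6, 4.23188, 1.20513 μs; sum = 10.7196 μs.
Processing at 4 router(s): 4 × 1.1 ms = 4400 μs.
End-to-end = 4490 μs.

4490 μs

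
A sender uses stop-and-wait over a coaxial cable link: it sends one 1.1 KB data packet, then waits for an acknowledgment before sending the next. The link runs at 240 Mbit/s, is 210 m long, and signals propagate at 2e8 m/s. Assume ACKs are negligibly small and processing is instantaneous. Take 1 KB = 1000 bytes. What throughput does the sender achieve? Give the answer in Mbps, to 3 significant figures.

t_tx = L/R = 8800/240000000 = 3.66667e-05 s.
t_prop = 210/200000000 = 1.05e-06 s; RTT = 2.1e-06 s.
Cycle = t_tx + RTT = 3.87667e-05 s.
Throughput = L / cycle = 8800 / 3.87667e-05 = 227 Mbps.

227 Mbps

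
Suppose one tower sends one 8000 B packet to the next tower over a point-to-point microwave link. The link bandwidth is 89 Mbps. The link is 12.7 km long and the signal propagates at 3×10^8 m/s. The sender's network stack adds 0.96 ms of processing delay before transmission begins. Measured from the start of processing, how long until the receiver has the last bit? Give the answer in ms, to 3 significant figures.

L = 8000 × 8 = 64000 bits.
Transmission delay = L/R = 64000 / 89000000 = 0.719101 ms.
Propagation delay = d/s = 12700 m / 300000000 m/s = 0.0423333 ms.
Plus processing delay 0.96 ms = 0.96 ms.
Total = 1.72 ms.

1.72 ms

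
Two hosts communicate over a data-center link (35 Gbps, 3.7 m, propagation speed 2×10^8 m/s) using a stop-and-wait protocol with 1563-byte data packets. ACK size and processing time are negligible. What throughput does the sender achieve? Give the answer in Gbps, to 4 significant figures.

t_tx = L/R = 12504/35000000000 = 3.57257e-07 s.
t_prop = 3.7/200000000 = 1.85e-08 s; RTT = 3.7e-08 s.
Cycle = t_tx + RTT = 3.94257e-07 s.
Throughput = L / cycle = 12504 / 3.94257e-07 = 31.72 Gbps.

31.72 Gbps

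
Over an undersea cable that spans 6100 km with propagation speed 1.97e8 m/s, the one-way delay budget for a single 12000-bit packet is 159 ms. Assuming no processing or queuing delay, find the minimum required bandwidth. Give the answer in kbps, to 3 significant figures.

93.7 kbps

Propagation delay = 6100000 / 197000000 = 30.9645 ms.
Transmission budget = 159 − 30.9645 = 128.036 ms.
R ≥ L / t_tx = 12000 bits / 0.128036 s = 93.7 kbps.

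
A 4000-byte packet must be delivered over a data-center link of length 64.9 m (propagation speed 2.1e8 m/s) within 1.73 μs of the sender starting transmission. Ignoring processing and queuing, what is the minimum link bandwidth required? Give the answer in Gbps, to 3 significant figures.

22.5 Gbps

L = 32000 bits.
Propagation delay = 64.9 / 210000000 = 0.309048 μs.
Transmission budget = 1.73 − 0.309048 = 1.42095 μs.
R ≥ L / t_tx = 32000 bits / 1.42095e-06 s = 22.5 Gbps.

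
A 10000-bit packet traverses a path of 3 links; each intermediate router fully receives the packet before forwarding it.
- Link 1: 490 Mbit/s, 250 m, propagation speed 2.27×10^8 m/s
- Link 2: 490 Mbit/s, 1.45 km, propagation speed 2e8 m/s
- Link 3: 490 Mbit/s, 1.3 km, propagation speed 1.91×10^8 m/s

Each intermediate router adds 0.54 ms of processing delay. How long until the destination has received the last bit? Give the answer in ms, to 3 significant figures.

1.16 ms

Transmission delay per hop = L/R = 10000/490000000 = 0.0204082 ms; 3 hops → 0.0612245 ms.
Propagation delays (d/s per hop): 0.00110132, 0.00725, 0.00680628 ms; sum = 0.0151576 ms.
Processing at 2 router(s): 2 × 0.54 ms = 1.08 ms.
End-to-end = 1.16 ms.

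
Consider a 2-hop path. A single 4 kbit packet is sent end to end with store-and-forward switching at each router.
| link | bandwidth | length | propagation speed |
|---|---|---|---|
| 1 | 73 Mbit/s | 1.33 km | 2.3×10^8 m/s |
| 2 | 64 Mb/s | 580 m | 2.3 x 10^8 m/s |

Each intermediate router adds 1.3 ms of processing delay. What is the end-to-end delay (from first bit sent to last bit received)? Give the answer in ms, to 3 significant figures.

1.43 ms

L = 4000 bits.
Transmission delays (L/R per hop): 0.0547945, 0.0625 ms; sum = 0.117295 ms.
Propagation delays (d/s per hop): 0.00578261, 0.00252174 ms; sum = 0.00830435 ms.
Processing at 1 router(s): 1 × 1.3 ms = 1.3 ms.
End-to-end = 1.43 ms.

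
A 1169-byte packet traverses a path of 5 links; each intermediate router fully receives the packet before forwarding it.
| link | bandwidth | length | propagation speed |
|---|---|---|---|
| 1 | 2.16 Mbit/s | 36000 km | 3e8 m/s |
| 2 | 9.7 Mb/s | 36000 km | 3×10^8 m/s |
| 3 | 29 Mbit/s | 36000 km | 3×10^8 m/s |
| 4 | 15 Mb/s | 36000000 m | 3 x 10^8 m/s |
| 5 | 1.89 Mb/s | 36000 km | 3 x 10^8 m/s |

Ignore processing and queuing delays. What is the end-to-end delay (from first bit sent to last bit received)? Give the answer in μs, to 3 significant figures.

611000 μs

L = 1169 × 8 = 9352 bits.
Transmission delays (L/R per hop): 4329.63, 964.124, 322.483, 623.467, 4948.15 μs; sum = 11187.9 μs.
Propagation delays (d/s per hop): 120000, 120000, 120000, 120000, 120000 μs; sum = 600000 μs.
End-to-end = 611000 μs.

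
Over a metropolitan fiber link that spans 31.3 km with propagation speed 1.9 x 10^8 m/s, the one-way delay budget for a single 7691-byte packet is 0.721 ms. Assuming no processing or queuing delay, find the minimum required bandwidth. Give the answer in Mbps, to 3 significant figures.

L = 61528 bits.
Propagation delay = 31300 / 190000000 = 0.164737 ms.
Transmission budget = 0.721 − 0.164737 = 0.556263 ms.
R ≥ L / t_tx = 61528 bits / 0.000556263 s = 111 Mbps.

111 Mbps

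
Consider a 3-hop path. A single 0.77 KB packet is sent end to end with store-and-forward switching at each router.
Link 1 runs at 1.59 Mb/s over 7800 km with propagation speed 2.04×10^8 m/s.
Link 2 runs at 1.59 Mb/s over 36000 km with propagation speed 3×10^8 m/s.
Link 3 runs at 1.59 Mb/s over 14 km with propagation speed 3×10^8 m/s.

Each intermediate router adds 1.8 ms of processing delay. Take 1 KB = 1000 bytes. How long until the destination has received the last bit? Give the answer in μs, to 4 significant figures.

L = 6160 bits.
Transmission delay per hop = L/R = 6160/1590000 = 3874.21 μs; 3 hops → 11622.6 μs.
Propagation delays (d/s per hop): 38235.3, 120000, 46.6667 μs; sum = 158282 μs.
Processing at 2 router(s): 2 × 1.8 ms = 3600 μs.
End-to-end = 173500 μs.

173500 μs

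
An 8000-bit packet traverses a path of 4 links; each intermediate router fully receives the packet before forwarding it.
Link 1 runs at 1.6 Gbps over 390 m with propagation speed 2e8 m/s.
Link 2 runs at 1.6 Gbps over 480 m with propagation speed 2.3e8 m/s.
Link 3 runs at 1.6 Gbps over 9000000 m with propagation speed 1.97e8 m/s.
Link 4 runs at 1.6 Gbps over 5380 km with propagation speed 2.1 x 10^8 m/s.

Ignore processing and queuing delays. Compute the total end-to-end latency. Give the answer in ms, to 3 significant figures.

71.3 ms

Transmission delay per hop = L/R = 8000/1600000000 = 0.005 ms; 4 hops → 0.02 ms.
Propagation delays (d/s per hop): 0.00195, 0.00208696, 45.6853, 25.619 ms; sum = 71.3084 ms.
End-to-end = 71.3 ms.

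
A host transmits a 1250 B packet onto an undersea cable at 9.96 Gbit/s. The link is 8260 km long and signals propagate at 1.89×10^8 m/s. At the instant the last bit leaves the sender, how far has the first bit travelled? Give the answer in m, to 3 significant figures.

t_tx = L/R = 10000/9960000000 = 1.00402e-06 s.
Distance = s × t_tx = 189000000 × 1.00402e-06 = 190 m.

190 m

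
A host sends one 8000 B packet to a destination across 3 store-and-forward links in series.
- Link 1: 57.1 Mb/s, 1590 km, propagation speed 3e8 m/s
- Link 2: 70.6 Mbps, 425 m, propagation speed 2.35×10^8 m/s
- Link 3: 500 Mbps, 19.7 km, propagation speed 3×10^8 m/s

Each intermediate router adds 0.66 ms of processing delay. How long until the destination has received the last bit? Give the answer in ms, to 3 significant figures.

L = 8000 × 8 = 64000 bits.
Transmission delays (L/R per hop): 1.12084, 0.906516, 0.128 ms; sum = 2.15536 ms.
Propagation delays (d/s per hop): 5.3, 0.00180851, 0.0656667 ms; sum = 5.36748 ms.
Processing at 2 router(s): 2 × 0.66 ms = 1.32 ms.
End-to-end = 8.84 ms.

8.84 ms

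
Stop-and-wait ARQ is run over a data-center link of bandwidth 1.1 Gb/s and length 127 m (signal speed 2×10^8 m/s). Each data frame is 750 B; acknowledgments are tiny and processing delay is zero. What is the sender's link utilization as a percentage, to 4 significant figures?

t_tx = L/R = 6000/1100000000 = 5.45455e-06 s.
t_prop = 127/200000000 = 6.35e-07 s; RTT = 1.27e-06 s.
Cycle = t_tx + RTT = 6.72455e-06 s.
Utilization = t_tx / cycle = 5.45455e-06/6.72455e-06 = 81.11 %.

81.11 %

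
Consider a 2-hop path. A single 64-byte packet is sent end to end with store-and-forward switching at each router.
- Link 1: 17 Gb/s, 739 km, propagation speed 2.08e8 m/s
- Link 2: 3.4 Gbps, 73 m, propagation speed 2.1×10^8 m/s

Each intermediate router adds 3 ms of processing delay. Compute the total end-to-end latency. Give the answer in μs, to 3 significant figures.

L = 64 × 8 = 512 bits.
Transmission delays (L/R per hop): 0.0301176, 0.150588 μs; sum = 0.180706 μs.
Propagation delays (d/s per hop): 3552.88, 0.347619 μs; sum = 3553.23 μs.
Processing at 1 router(s): 1 × 3 ms = 3000 μs.
End-to-end = 6550 μs.

6550 μs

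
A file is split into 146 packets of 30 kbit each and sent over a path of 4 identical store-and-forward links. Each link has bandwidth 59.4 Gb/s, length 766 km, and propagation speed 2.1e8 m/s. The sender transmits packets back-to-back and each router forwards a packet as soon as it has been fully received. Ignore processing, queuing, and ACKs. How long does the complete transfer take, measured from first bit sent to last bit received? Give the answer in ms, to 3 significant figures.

Per-hop transmission t_tx = L/R = 30000/59400000000 = 0.000505051 ms.
Per-hop propagation t_prop = 766000/210000000 = 3.64762 ms.
Pipeline fill: first packet needs 4·t_tx to clear all hops; remaining 145 packets each add one t_tx.
Total = (4+146-1)·t_tx + 4·t_prop = 149·0.000505051 + 4·3.64762 = 14.7 ms.

14.7 ms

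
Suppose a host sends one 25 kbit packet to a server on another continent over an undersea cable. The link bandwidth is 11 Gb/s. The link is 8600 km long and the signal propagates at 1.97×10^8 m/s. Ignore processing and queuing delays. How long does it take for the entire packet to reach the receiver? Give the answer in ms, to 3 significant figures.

L = 25000 bits.
Transmission delay = L/R = 25000 / 11000000000 = 0.00227273 ms.
Propagation delay = d/s = 8600000 m / 197000000 m/s = 43.6548 ms.
Total = 43.7 ms.

43.7 ms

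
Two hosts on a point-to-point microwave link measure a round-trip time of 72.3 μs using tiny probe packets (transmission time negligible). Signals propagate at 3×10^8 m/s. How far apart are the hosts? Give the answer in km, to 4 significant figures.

One-way propagation = RTT/2 = 36.15 μs.
d = s × t = 300000000 × 3.615e-05 = 10.85 km.

10.85 km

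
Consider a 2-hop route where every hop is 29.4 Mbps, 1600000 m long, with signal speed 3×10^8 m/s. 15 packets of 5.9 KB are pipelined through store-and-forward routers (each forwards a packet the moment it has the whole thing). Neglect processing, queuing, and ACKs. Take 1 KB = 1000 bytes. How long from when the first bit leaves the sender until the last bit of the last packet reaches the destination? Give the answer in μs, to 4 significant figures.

Per-hop transmission t_tx = L/R = 47200/29400000 = 1605.44 μs.
Per-hop propagation t_prop = 1600000/300000000 = 5333.33 μs.
Pipeline fill: first packet needs 2·t_tx to clear all hops; remaining 14 packets each add one t_tx.
Total = (2+15-1)·t_tx + 2·t_prop = 16·1605.44 + 2·5333.33 = 36350 μs.

36350 μs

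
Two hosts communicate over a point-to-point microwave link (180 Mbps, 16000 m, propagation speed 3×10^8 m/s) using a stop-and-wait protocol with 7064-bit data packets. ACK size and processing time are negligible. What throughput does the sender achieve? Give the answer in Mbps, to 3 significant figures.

t_tx = L/R = 7064/180000000 = 3.92444e-05 s.
t_prop = 16000/300000000 = 5.33333e-05 s; RTT = 0.000106667 s.
Cycle = t_tx + RTT = 0.000145911 s.
Throughput = L / cycle = 7064 / 0.000145911 = 48.4 Mbps.

48.4 Mbps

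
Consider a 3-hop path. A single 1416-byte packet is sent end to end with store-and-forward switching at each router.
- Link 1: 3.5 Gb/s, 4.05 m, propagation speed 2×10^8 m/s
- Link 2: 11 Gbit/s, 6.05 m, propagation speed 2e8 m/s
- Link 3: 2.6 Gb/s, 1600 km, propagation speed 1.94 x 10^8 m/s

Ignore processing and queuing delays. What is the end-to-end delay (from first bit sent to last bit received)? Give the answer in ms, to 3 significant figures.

8.26 ms

L = 1416 × 8 = 11328 bits.
Transmission delays (L/R per hop): 0.00323657, 0.00102982, 0.00435692 ms; sum = 0.00862331 ms.
Propagation delays (d/s per hop): 2.025e-05, 3.025e-05, 8.24742 ms; sum = 8.24747 ms.
End-to-end = 8.26 ms.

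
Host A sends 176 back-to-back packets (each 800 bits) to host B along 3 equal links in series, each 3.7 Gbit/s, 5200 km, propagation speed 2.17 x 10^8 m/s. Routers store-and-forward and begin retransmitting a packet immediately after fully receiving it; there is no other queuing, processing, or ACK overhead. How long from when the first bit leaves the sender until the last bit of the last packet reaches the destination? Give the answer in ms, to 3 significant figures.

Per-hop transmission t_tx = L/R = 800/3700000000 = 0.000216216 ms.
Per-hop propagation t_prop = 5200000/217000000 = 23.9631 ms.
Pipeline fill: first packet needs 3·t_tx to clear all hops; remaining 175 packets each add one t_tx.
Total = (3+176-1)·t_tx + 3·t_prop = 178·0.000216216 + 3·23.9631 = 71.9 ms.

71.9 ms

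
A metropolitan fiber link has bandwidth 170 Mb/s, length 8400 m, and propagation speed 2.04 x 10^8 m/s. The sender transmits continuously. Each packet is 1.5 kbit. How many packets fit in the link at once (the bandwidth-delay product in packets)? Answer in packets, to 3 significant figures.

Propagation delay = 8400 / 204000000 = 4.11765e-05 s.
BDP = R × t_prop = 170000000 × 4.11765e-05 = 7000 bits.
In packets of 1500 bits: 4.67 packets.

4.67 packets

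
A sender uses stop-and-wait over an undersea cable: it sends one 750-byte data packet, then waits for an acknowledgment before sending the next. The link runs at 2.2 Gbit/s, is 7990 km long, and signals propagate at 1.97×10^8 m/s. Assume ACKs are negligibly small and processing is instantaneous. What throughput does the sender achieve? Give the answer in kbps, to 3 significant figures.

t_tx = L/R = 6000/2200000000 = 2.72727e-06 s.
t_prop = 7990000/197000000 = 0.0405584 s; RTT = 0.0811168 s.
Cycle = t_tx + RTT = 0.0811195 s.
Throughput = L / cycle = 6000 / 0.0811195 = 74.0 kbps.

74.0 kbps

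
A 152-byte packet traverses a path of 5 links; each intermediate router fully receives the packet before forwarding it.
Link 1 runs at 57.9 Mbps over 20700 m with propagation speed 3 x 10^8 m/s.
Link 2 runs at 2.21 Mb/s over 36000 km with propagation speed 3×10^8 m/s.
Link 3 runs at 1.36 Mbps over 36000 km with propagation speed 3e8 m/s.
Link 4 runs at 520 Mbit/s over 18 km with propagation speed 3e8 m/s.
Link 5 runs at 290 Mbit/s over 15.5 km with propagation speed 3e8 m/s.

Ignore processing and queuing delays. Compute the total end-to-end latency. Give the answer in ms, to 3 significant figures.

242 ms

L = 152 × 8 = 1216 bits.
Transmission delays (L/R per hop): 0.0210017, 0.550226, 0.894118, 0.00233846, 0.0041931 ms; sum = 1.47188 ms.
Propagation delays (d/s per hop): 0.069, 120, 120, 0.06, 0.0516667 ms; sum = 240.181 ms.
End-to-end = 242 ms.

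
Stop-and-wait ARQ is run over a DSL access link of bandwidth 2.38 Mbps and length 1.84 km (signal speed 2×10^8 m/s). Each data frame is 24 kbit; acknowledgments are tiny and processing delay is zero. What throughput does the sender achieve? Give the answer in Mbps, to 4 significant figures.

2.376 Mbps

t_tx = L/R = 24000/2380000 = 0.010084 s.
t_prop = 1840/200000000 = 9.2e-06 s; RTT = 1.84e-05 s.
Cycle = t_tx + RTT = 0.0101024 s.
Throughput = L / cycle = 24000 / 0.0101024 = 2.376 Mbps.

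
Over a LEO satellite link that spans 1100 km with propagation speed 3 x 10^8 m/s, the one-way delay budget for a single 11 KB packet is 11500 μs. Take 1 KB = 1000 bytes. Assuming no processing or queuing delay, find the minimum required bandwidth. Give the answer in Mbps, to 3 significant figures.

11.2 Mbps

L = 88000 bits.
Propagation delay = 1100000 / 300000000 = 3666.67 μs.
Transmission budget = 11500 − 3666.67 = 7833.33 μs.
R ≥ L / t_tx = 88000 bits / 0.00783333 s = 11.2 Mbps.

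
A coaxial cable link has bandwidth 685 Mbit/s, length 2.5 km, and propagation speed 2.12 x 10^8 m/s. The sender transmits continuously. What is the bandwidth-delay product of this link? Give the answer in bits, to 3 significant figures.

8080 bits

Propagation delay = 2500 / 212000000 = 1.17925e-05 s.
BDP = R × t_prop = 685000000 × 1.17925e-05 = 8077.83 bits.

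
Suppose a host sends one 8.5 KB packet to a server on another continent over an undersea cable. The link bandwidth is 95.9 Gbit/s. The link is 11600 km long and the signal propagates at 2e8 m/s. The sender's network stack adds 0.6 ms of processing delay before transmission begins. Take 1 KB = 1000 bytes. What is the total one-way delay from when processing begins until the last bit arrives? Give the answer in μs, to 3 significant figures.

L = 68000 bits.
Transmission delay = L/R = 68000 / 95900000000 = 0.709072 μs.
Propagation delay = d/s = 11600000 m / 200000000 m/s = 58000 μs.
Plus processing delay 0.6 ms = 600 μs.
Total = 58600 μs.

58600 μs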